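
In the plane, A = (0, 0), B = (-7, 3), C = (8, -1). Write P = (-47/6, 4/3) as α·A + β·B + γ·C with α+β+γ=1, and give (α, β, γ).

Signed area of the reference triangle: [ABC] = ½·(0·(3−(-1)) + (-7)·(-1−0) + 8·(0−3)) = ½·(0 + 7 − 24) = -17/2.
[PBC] = ½·((-47/6)·(3−(-1)) + (-7)·(-1−(4/3)) + 8·(4/3−3)) = ½·(-94/3 + 49/3 − 40/3) = -85/6, so the A-coordinate is (-85/6)/(-17/2) = 5/3.
[APC] = ½·(0·(4/3−(-1)) + (-47/6)·(-1−0) + 8·(0−(4/3))) = ½·(0 + 47/6 − 32/3) = -17/12, so the B-coordinate is 1/6.
[ABP] = ½·(0·(3−(4/3)) + (-7)·(4/3−0) + (-47/6)·(0−3)) = ½·(0 − 28/3 + 47/2) = 85/12, so the C-coordinate is -5/6.
Check: 5/3 + 1/6 − 5/6 = 1.

(5/3, 1/6, -5/6)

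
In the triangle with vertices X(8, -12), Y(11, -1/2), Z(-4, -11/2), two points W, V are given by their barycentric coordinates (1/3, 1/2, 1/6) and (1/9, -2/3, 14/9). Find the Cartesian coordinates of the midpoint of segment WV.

(-31/12, -265/36)

Barycentric coordinates of the midpoint are the average: (2/9, -1/12, 31/36).
Converting: (2/9)·X + (-1/12)·Y + (31/36)·Z = (-31/12, -265/36).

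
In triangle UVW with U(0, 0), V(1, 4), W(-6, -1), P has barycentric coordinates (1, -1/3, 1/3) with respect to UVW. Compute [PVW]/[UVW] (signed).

The signed ratio [PVW]/[UVW] equals the barycentric coordinate of P at vertex U, which is 1.

1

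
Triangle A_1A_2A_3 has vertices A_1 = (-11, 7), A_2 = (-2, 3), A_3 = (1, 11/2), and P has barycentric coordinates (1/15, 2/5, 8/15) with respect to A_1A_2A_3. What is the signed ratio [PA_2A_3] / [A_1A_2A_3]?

The signed ratio [PA_2A_3]/[A_1A_2A_3] equals the barycentric coordinate of P at vertex A_1, which is 1/15.

1/15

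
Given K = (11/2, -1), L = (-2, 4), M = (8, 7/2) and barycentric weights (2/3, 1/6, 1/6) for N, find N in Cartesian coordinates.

N = (2/3)·K + (1/6)·L + (1/6)·M.
x-coordinate: (2/3)·(11/2) + (1/6)·(-2) + (1/6)·8 = 14/3.
y-coordinate: (2/3)·(-1) + (1/6)·4 + (1/6)·(7/2) = 7/12.

(14/3, 7/12)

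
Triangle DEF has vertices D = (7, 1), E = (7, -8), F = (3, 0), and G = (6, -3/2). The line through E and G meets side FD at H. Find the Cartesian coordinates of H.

Barycentric coordinates of G with respect to DEF: (1/2, 1/4, 1/4).
On side FD the E-coordinate is zero; dropping G's E-weight 1/4 and renormalizing the remaining 1/4 : 1/2 gives weights 1/3, 2/3 on F, D.
H = (1/3)·(3, 0) + (2/3)·(7, 1) = (17/3, 2/3).

(17/3, 2/3)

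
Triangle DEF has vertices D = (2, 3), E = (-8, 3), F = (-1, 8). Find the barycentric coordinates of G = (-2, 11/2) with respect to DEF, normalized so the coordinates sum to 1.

(1/4, 1/4, 1/2)

Signed area of the reference triangle: [DEF] = ½·(2·(3−8) + (-8)·(8−3) + (-1)·(3−3)) = ½·(-10 − 40 + 0) = -25.
[GEF] = ½·((-2)·(3−8) + (-8)·(8−(11/2)) + (-1)·(11/2−3)) = ½·(10 − 20 − 5/2) = -25/4, so the D-coordinate is (-25/4)/(-25) = 1/4.
[DGF] = ½·(2·(11/2−8) + (-2)·(8−3) + (-1)·(3−(11/2))) = ½·(-5 − 10 + 5/2) = -25/4, so the E-coordinate is 1/4.
[DEG] = ½·(2·(3−(11/2)) + (-8)·(11/2−3) + (-2)·(3−3)) = ½·(-5 − 20 + 0) = -25/2, so the F-coordinate is 1/2.
Check: 1/4 + 1/4 + 1/2 = 1.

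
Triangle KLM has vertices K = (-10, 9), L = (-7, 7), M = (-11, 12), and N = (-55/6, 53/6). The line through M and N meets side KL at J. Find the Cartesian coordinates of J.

Barycentric coordinates of N with respect to KLM: (1/2, 1/3, 1/6).
On side KL the M-coordinate is zero; dropping N's M-weight 1/6 and renormalizing the remaining 1/2 : 1/3 gives weights 3/5, 2/5 on K, L.
J = (3/5)·(-10, 9) + (2/5)·(-7, 7) = (-44/5, 41/5).

(-44/5, 41/5)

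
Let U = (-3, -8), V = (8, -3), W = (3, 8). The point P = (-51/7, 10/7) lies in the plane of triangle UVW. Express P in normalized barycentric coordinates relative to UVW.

Signed area of the reference triangle: [UVW] = ½·((-3)·(-3−8) + 8·(8−(-8)) + 3·(-8−(-3))) = ½·(33 + 128 − 15) = 73.
[PVW] = ½·((-51/7)·(-3−8) + 8·(8−(10/7)) + 3·(10/7−(-3))) = ½·(561/7 + 368/7 + 93/7) = 73, so the U-coordinate is 73/73 = 1.
[UPW] = ½·((-3)·(10/7−8) + (-51/7)·(8−(-8)) + 3·(-8−(10/7))) = ½·(138/7 − 816/7 − 198/7) = -438/7, so the V-coordinate is -6/7.
[UVP] = ½·((-3)·(-3−(10/7)) + 8·(10/7−(-8)) + (-51/7)·(-8−(-3))) = ½·(93/7 + 528/7 + 255/7) = 438/7, so the W-coordinate is 6/7.
Check: 1 − 6/7 + 6/7 = 1.

(1, -6/7, 6/7)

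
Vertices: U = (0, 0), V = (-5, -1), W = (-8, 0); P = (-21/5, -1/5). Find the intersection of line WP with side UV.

(-5/3, -1/3)

Barycentric coordinates of P with respect to UVW: (2/5, 1/5, 2/5).
On side UV the W-coordinate is zero; dropping P's W-weight 2/5 and renormalizing the remaining 2/5 : 1/5 gives weights 2/3, 1/3 on U, V.
Q = (2/3)·(0, 0) + (1/3)·(-5, -1) = (-5/3, -1/3).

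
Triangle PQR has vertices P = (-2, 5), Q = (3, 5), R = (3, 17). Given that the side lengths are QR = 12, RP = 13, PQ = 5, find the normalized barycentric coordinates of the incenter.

(2/5, 13/30, 1/6)

The incenter has barycentric coordinates proportional to the opposite side lengths: (12 : 13 : 5).
Normalizing by 12+13+5 = 30 gives (2/5, 13/30, 1/6).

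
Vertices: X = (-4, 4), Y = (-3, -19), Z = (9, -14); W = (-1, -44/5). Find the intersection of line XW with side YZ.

(1, -52/3)

Barycentric coordinates of W with respect to XYZ: (2/5, 2/5, 1/5).
On side YZ the X-coordinate is zero; dropping W's X-weight 2/5 and renormalizing the remaining 2/5 : 1/5 gives weights 2/3, 1/3 on Y, Z.
V = (2/3)·(-3, -19) + (1/3)·(9, -14) = (1, -52/3).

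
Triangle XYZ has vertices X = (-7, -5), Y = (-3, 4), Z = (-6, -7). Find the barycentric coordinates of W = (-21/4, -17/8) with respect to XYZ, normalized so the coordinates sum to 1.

Signed area of the reference triangle: [XYZ] = ½·((-7)·(4−(-7)) + (-3)·(-7−(-5)) + (-6)·(-5−4)) = ½·(-77 + 6 + 54) = -17/2.
[WYZ] = ½·((-21/4)·(4−(-7)) + (-3)·(-7−(-17/8)) + (-6)·(-17/8−4)) = ½·(-231/4 + 117/8 + 147/4) = -51/16, so the X-coordinate is (-51/16)/(-17/2) = 3/8.
[XWZ] = ½·((-7)·(-17/8−(-7)) + (-21/4)·(-7−(-5)) + (-6)·(-5−(-17/8))) = ½·(-273/8 + 21/2 + 69/4) = -51/16, so the Y-coordinate is 3/8.
[XYW] = ½·((-7)·(4−(-17/8)) + (-3)·(-17/8−(-5)) + (-21/4)·(-5−4)) = ½·(-343/8 − 69/8 + 189/4) = -17/8, so the Z-coordinate is 1/4.
Check: 3/8 + 3/8 + 1/4 = 1.

(3/8, 3/8, 1/4)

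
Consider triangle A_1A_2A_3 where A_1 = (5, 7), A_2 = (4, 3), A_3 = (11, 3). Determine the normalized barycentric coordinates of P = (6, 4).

Signed area of the reference triangle: [A_1A_2A_3] = ½·(5·(3−3) + 4·(3−7) + 11·(7−3)) = ½·(0 − 16 + 44) = 14.
[PA_2A_3] = ½·(6·(3−3) + 4·(3−4) + 11·(4−3)) = ½·(0 − 4 + 11) = 7/2, so the A_1-coordinate is (7/2)/14 = 1/4.
[A_1PA_3] = ½·(5·(4−3) + 6·(3−7) + 11·(7−4)) = ½·(5 − 24 + 33) = 7, so the A_2-coordinate is 1/2.
[A_1A_2P] = ½·(5·(3−4) + 4·(4−7) + 6·(7−3)) = ½·(-5 − 12 + 24) = 7/2, so the A_3-coordinate is 1/4.

(1/4, 1/2, 1/4)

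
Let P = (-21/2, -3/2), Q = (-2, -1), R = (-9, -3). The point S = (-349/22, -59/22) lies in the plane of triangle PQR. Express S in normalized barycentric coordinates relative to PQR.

(13/11, -8/11, 6/11)

Signed area of the reference triangle: [PQR] = ½·((-21/2)·(-1−(-3)) + (-2)·(-3−(-3/2)) + (-9)·(-3/2−(-1))) = ½·(-21 + 3 + 9/2) = -27/4.
[SQR] = ½·((-349/22)·(-1−(-3)) + (-2)·(-3−(-59/22)) + (-9)·(-59/22−(-1))) = ½·(-349/11 + 7/11 + 333/22) = -351/44, so the P-coordinate is (-351/44)/(-27/4) = 13/11.
[PSR] = ½·((-21/2)·(-59/22−(-3)) + (-349/22)·(-3−(-3/2)) + (-9)·(-3/2−(-59/22))) = ½·(-147/44 + 1047/44 − 117/11) = 54/11, so the Q-coordinate is -8/11.
[PQS] = ½·((-21/2)·(-1−(-59/22)) + (-2)·(-59/22−(-3/2)) + (-349/22)·(-3/2−(-1))) = ½·(-777/44 + 26/11 + 349/44) = -81/22, so the R-coordinate is 6/11.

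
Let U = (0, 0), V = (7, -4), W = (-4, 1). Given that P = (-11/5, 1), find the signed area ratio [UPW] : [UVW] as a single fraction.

-1/5

[UVW] = ½·(0·(-4−1) + 7·(1−0) + (-4)·(0−(-4))) = ½·(0 + 7 − 16) = -9/2.
[UPW] = ½·(0·(1−1) + (-11/5)·(1−0) + (-4)·(0−1)) = ½·(0 − 11/5 + 4) = 9/10, so the ratio is (9/10)/(-9/2) = -1/5.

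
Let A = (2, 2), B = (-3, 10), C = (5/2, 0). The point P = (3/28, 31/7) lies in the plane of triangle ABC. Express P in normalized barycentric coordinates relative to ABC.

Signed area of the reference triangle: [ABC] = ½·(2·(10−0) + (-3)·(0−2) + (5/2)·(2−10)) = ½·(20 + 6 − 20) = 3.
[PBC] = ½·((3/28)·(10−0) + (-3)·(0−(31/7)) + (5/2)·(31/7−10)) = ½·(15/14 + 93/7 − 195/14) = 3/14, so the A-coordinate is (3/14)/3 = 1/14.
[APC] = ½·(2·(31/7−0) + (3/28)·(0−2) + (5/2)·(2−(31/7))) = ½·(62/7 − 3/14 − 85/14) = 9/7, so the B-coordinate is 3/7.
[ABP] = ½·(2·(10−(31/7)) + (-3)·(31/7−2) + (3/28)·(2−10)) = ½·(78/7 − 51/7 − 6/7) = 3/2, so the C-coordinate is 1/2.
Check: 1/14 + 3/7 + 1/2 = 1.

(1/14, 3/7, 1/2)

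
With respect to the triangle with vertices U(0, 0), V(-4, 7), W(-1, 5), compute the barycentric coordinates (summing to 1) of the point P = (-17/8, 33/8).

Signed area of the reference triangle: [UVW] = ½·(0·(7−5) + (-4)·(5−0) + (-1)·(0−7)) = ½·(0 − 20 + 7) = -13/2.
[PVW] = ½·((-17/8)·(7−5) + (-4)·(5−(33/8)) + (-1)·(33/8−7)) = ½·(-17/4 − 7/2 + 23/8) = -39/16, so the U-coordinate is (-39/16)/(-13/2) = 3/8.
[UPW] = ½·(0·(33/8−5) + (-17/8)·(5−0) + (-1)·(0−(33/8))) = ½·(0 − 85/8 + 33/8) = -13/4, so the V-coordinate is 1/2.
[UVP] = ½·(0·(7−(33/8)) + (-4)·(33/8−0) + (-17/8)·(0−7)) = ½·(0 − 33/2 + 119/8) = -13/16, so the W-coordinate is 1/8.

(3/8, 1/2, 1/8)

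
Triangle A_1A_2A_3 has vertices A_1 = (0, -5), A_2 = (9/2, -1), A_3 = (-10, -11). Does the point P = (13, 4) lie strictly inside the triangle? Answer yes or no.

no

Barycentric coordinates of P: (25/26, 12/13, -23/26).
The three coordinates are positive, positive, negative; a point is interior exactly when all three are positive.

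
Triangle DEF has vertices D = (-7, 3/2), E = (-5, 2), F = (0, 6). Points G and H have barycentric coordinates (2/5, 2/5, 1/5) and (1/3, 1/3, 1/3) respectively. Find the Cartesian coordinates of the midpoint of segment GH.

(-22/5, 173/60)

Barycentric coordinates of the midpoint are the average: (11/30, 11/30, 4/15).
Converting: (11/30)·D + (11/30)·E + (4/15)·F = (-22/5, 173/60).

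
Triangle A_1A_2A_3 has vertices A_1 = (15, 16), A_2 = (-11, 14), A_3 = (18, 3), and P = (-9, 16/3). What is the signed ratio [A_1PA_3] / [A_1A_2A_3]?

[A_1A_2A_3] = ½·(15·(14−3) + (-11)·(3−16) + 18·(16−14)) = ½·(165 + 143 + 36) = 172.
[A_1PA_3] = ½·(15·(16/3−3) + (-9)·(3−16) + 18·(16−(16/3))) = ½·(35 + 117 + 192) = 172, so the ratio is 172/172 = 1.

1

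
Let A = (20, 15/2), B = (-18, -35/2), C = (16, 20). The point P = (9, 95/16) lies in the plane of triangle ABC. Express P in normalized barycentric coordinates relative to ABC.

Signed area of the reference triangle: [ABC] = ½·(20·(-35/2−20) + (-18)·(20−(15/2)) + 16·(15/2−(-35/2))) = ½·(-750 − 225 + 400) = -575/2.
[PBC] = ½·(9·(-35/2−20) + (-18)·(20−(95/16)) + 16·(95/16−(-35/2))) = ½·(-675/2 − 2025/8 + 375) = -1725/16, so the A-coordinate is (-1725/16)/(-575/2) = 3/8.
[APC] = ½·(20·(95/16−20) + 9·(20−(15/2)) + 16·(15/2−(95/16))) = ½·(-1125/4 + 225/2 + 25) = -575/8, so the B-coordinate is 1/4.
[ABP] = ½·(20·(-35/2−(95/16)) + (-18)·(95/16−(15/2)) + 9·(15/2−(-35/2))) = ½·(-1875/4 + 225/8 + 225) = -1725/16, so the C-coordinate is 3/8.

(3/8, 1/4, 3/8)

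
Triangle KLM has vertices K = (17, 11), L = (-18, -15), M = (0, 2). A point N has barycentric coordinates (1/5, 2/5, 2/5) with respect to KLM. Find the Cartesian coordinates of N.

(-19/5, -3)

N = (1/5)·K + (2/5)·L + (2/5)·M.
x-coordinate: (1/5)·17 + (2/5)·(-18) + (2/5)·0 = -19/5.
y-coordinate: (1/5)·11 + (2/5)·(-15) + (2/5)·2 = -3.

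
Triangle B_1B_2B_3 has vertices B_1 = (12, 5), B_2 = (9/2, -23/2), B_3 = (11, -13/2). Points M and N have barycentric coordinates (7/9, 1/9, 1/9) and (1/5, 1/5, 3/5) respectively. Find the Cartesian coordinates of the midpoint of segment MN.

(943/90, -149/90)

Barycentric coordinates of the midpoint are the average: (22/45, 7/45, 16/45).
Converting: (22/45)·B_1 + (7/45)·B_2 + (16/45)·B_3 = (943/90, -149/90).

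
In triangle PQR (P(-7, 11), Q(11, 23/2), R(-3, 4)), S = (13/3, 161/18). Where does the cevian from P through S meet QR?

Barycentric coordinates of S with respect to PQR: (1/9, 5/9, 1/3).
On side QR the P-coordinate is zero; dropping S's P-weight 1/9 and renormalizing the remaining 5/9 : 1/3 gives weights 5/8, 3/8 on Q, R.
T = (5/8)·(11, 23/2) + (3/8)·(-3, 4) = (23/4, 139/16).

(23/4, 139/16)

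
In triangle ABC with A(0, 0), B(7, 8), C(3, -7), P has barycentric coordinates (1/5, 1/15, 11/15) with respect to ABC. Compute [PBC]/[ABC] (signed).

The signed ratio [PBC]/[ABC] equals the barycentric coordinate of P at vertex A, which is 1/5.

1/5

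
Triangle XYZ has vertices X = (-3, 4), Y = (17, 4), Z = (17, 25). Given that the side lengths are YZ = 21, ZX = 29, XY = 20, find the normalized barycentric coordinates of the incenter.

(3/10, 29/70, 2/7)

The incenter has barycentric coordinates proportional to the opposite side lengths: (21 : 29 : 20).
Normalizing by 21+29+20 = 70 gives (3/10, 29/70, 2/7).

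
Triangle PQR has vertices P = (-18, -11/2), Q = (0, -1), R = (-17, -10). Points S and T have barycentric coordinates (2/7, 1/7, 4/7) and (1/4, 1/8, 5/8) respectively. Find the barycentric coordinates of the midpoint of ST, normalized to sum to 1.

Since both coordinate triples sum to 1, the midpoint's barycentrics are the componentwise average.
(2/7+1/4)/2 = 15/56; similarly 15/112 and 67/112.

(15/56, 15/112, 67/112)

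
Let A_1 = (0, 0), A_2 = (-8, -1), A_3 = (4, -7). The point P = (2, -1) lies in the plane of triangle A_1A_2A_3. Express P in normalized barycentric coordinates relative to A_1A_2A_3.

Signed area of the reference triangle: [A_1A_2A_3] = ½·(0·(-1−(-7)) + (-8)·(-7−0) + 4·(0−(-1))) = ½·(0 + 56 + 4) = 30.
[PA_2A_3] = ½·(2·(-1−(-7)) + (-8)·(-7−(-1)) + 4·(-1−(-1))) = ½·(12 + 48 + 0) = 30, so the A_1-coordinate is 30/30 = 1.
[A_1PA_3] = ½·(0·(-1−(-7)) + 2·(-7−0) + 4·(0−(-1))) = ½·(0 − 14 + 4) = -5, so the A_2-coordinate is -1/6.
[A_1A_2P] = ½·(0·(-1−(-1)) + (-8)·(-1−0) + 2·(0−(-1))) = ½·(0 + 8 + 2) = 5, so the A_3-coordinate is 1/6.

(1, -1/6, 1/6)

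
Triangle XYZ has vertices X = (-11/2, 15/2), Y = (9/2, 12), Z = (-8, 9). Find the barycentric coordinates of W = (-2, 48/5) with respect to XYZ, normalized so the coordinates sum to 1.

(2/5, 2/5, 1/5)

Signed area of the reference triangle: [XYZ] = ½·((-11/2)·(12−9) + (9/2)·(9−(15/2)) + (-8)·(15/2−12)) = ½·(-33/2 + 27/4 + 36) = 105/8.
[WYZ] = ½·((-2)·(12−9) + (9/2)·(9−(48/5)) + (-8)·(48/5−12)) = ½·(-6 − 27/10 + 96/5) = 21/4, so the X-coordinate is (21/4)/(105/8) = 2/5.
[XWZ] = ½·((-11/2)·(48/5−9) + (-2)·(9−(15/2)) + (-8)·(15/2−(48/5))) = ½·(-33/10 − 3 + 84/5) = 21/4, so the Y-coordinate is 2/5.
[XYW] = ½·((-11/2)·(12−(48/5)) + (9/2)·(48/5−(15/2)) + (-2)·(15/2−12)) = ½·(-66/5 + 189/20 + 9) = 21/8, so the Z-coordinate is 1/5.
Check: 2/5 + 2/5 + 1/5 = 1.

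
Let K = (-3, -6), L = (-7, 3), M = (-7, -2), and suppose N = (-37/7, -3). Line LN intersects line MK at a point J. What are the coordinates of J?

(-5, -4)

Barycentric coordinates of N with respect to KLM: (3/7, 1/7, 3/7).
On side MK the L-coordinate is zero; dropping N's L-weight 1/7 and renormalizing the remaining 3/7 : 3/7 gives weights 1/2, 1/2 on M, K.
J = (1/2)·(-7, -2) + (1/2)·(-3, -6) = (-5, -4).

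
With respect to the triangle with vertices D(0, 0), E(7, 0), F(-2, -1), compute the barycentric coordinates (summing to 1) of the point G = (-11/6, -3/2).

Signed area of the reference triangle: [DEF] = ½·(0·(0−(-1)) + 7·(-1−0) + (-2)·(0−0)) = ½·(0 − 7 + 0) = -7/2.
[GEF] = ½·((-11/6)·(0−(-1)) + 7·(-1−(-3/2)) + (-2)·(-3/2−0)) = ½·(-11/6 + 7/2 + 3) = 7/3, so the D-coordinate is (7/3)/(-7/2) = -2/3.
[DGF] = ½·(0·(-3/2−(-1)) + (-11/6)·(-1−0) + (-2)·(0−(-3/2))) = ½·(0 + 11/6 − 3) = -7/12, so the E-coordinate is 1/6.
[DEG] = ½·(0·(0−(-3/2)) + 7·(-3/2−0) + (-11/6)·(0−0)) = ½·(0 − 21/2 + 0) = -21/4, so the F-coordinate is 3/2.

(-2/3, 1/6, 3/2)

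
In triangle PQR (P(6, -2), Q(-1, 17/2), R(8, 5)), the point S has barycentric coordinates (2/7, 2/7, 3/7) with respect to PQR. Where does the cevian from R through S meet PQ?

(5/2, 13/4)

Line RS meets PQ where the R-coordinate vanishes; zeroing S's R-weight and renormalizing leaves P, Q-weights 2/7 : 2/7 → (1/2, 1/2).
So T = (1/2)·P + (1/2)·Q = (5/2, 13/4).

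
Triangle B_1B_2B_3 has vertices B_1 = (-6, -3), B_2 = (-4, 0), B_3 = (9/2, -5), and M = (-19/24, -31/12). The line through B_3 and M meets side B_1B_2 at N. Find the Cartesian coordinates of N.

Barycentric coordinates of M with respect to B_1B_2B_3: (1/6, 5/12, 5/12).
On side B_1B_2 the B_3-coordinate is zero; dropping M's B_3-weight 5/12 and renormalizing the remaining 1/6 : 5/12 gives weights 2/7, 5/7 on B_1, B_2.
N = (2/7)·(-6, -3) + (5/7)·(-4, 0) = (-32/7, -6/7).

(-32/7, -6/7)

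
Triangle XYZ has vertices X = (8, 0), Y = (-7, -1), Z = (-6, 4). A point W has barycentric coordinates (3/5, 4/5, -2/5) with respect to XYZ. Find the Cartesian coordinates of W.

(8/5, -12/5)

W = (3/5)·X + (4/5)·Y + (-2/5)·Z.
x-coordinate: (3/5)·8 + (4/5)·(-7) + (-2/5)·(-6) = 8/5.
y-coordinate: (3/5)·0 + (4/5)·(-1) + (-2/5)·4 = -12/5.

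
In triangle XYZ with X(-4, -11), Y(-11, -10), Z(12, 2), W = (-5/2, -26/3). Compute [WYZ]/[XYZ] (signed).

[XYZ] = ½·((-4)·(-10−2) + (-11)·(2−(-11)) + 12·(-11−(-10))) = ½·(48 − 143 − 12) = -107/2.
[WYZ] = ½·((-5/2)·(-10−2) + (-11)·(2−(-26/3)) + 12·(-26/3−(-10))) = ½·(30 − 352/3 + 16) = -107/3, so the ratio is (-107/3)/(-107/2) = 2/3.

2/3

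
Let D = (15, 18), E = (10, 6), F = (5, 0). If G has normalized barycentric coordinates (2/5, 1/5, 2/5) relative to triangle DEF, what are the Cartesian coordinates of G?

G = (2/5)·D + (1/5)·E + (2/5)·F.
x-coordinate: (2/5)·15 + (1/5)·10 + (2/5)·5 = 10.
y-coordinate: (2/5)·18 + (1/5)·6 + (2/5)·0 = 42/5.

(10, 42/5)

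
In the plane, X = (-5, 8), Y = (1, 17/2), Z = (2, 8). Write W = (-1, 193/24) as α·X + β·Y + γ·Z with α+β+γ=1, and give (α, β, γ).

(5/12, 1/12, 1/2)

Signed area of the reference triangle: [XYZ] = ½·((-5)·(17/2−8) + 1·(8−8) + 2·(8−(17/2))) = ½·(-5/2 + 0 − 1) = -7/4.
[WYZ] = ½·((-1)·(17/2−8) + 1·(8−(193/24)) + 2·(193/24−(17/2))) = ½·(-1/2 − 1/24 − 11/12) = -35/48, so the X-coordinate is (-35/48)/(-7/4) = 5/12.
[XWZ] = ½·((-5)·(193/24−8) + (-1)·(8−8) + 2·(8−(193/24))) = ½·(-5/24 + 0 − 1/12) = -7/48, so the Y-coordinate is 1/12.
[XYW] = ½·((-5)·(17/2−(193/24)) + 1·(193/24−8) + (-1)·(8−(17/2))) = ½·(-55/24 + 1/24 + 1/2) = -7/8, so the Z-coordinate is 1/2.
Check: 5/12 + 1/12 + 1/2 = 1.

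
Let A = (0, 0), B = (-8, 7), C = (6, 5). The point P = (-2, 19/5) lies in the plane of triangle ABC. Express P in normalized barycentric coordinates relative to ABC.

(2/5, 2/5, 1/5)

Signed area of the reference triangle: [ABC] = ½·(0·(7−5) + (-8)·(5−0) + 6·(0−7)) = ½·(0 − 40 − 42) = -41.
[PBC] = ½·((-2)·(7−5) + (-8)·(5−(19/5)) + 6·(19/5−7)) = ½·(-4 − 48/5 − 96/5) = -82/5, so the A-coordinate is (-82/5)/(-41) = 2/5.
[APC] = ½·(0·(19/5−5) + (-2)·(5−0) + 6·(0−(19/5))) = ½·(0 − 10 − 114/5) = -82/5, so the B-coordinate is 2/5.
[ABP] = ½·(0·(7−(19/5)) + (-8)·(19/5−0) + (-2)·(0−7)) = ½·(0 − 152/5 + 14) = -41/5, so the C-coordinate is 1/5.
Check: 2/5 + 2/5 + 1/5 = 1.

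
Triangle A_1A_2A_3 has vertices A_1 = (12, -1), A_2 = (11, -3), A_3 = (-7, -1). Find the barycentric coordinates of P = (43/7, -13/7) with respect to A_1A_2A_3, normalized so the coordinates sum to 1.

Signed area of the reference triangle: [A_1A_2A_3] = ½·(12·(-3−(-1)) + 11·(-1−(-1)) + (-7)·(-1−(-3))) = ½·(-24 + 0 − 14) = -19.
[PA_2A_3] = ½·((43/7)·(-3−(-1)) + 11·(-1−(-13/7)) + (-7)·(-13/7−(-3))) = ½·(-86/7 + 66/7 − 8) = -38/7, so the A_1-coordinate is (-38/7)/(-19) = 2/7.
[A_1PA_3] = ½·(12·(-13/7−(-1)) + (43/7)·(-1−(-1)) + (-7)·(-1−(-13/7))) = ½·(-72/7 + 0 − 6) = -57/7, so the A_2-coordinate is 3/7.
[A_1A_2P] = ½·(12·(-3−(-13/7)) + 11·(-13/7−(-1)) + (43/7)·(-1−(-3))) = ½·(-96/7 − 66/7 + 86/7) = -38/7, so the A_3-coordinate is 2/7.
Check: 2/7 + 3/7 + 2/7 = 1.

(2/7, 3/7, 2/7)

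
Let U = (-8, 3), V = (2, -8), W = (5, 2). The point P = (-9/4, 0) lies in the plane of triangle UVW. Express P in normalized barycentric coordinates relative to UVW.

Signed area of the reference triangle: [UVW] = ½·((-8)·(-8−2) + 2·(2−3) + 5·(3−(-8))) = ½·(80 − 2 + 55) = 133/2.
[PVW] = ½·((-9/4)·(-8−2) + 2·(2−0) + 5·(0−(-8))) = ½·(45/2 + 4 + 40) = 133/4, so the U-coordinate is (133/4)/(133/2) = 1/2.
[UPW] = ½·((-8)·(0−2) + (-9/4)·(2−3) + 5·(3−0)) = ½·(16 + 9/4 + 15) = 133/8, so the V-coordinate is 1/4.
[UVP] = ½·((-8)·(-8−0) + 2·(0−3) + (-9/4)·(3−(-8))) = ½·(64 − 6 − 99/4) = 133/8, so the W-coordinate is 1/4.
Check: 1/2 + 1/4 + 1/4 = 1.

(1/2, 1/4, 1/4)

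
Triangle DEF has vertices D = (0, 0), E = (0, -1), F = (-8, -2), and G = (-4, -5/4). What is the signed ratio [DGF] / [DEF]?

[DEF] = ½·(0·(-1−(-2)) + 0·(-2−0) + (-8)·(0−(-1))) = ½·(0 + 0 − 8) = -4.
[DGF] = ½·(0·(-5/4−(-2)) + (-4)·(-2−0) + (-8)·(0−(-5/4))) = ½·(0 + 8 − 10) = -1, so the ratio is (-1)/(-4) = 1/4.

1/4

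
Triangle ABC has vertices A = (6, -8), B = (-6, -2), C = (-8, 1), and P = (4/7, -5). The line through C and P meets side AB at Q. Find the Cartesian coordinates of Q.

Barycentric coordinates of P with respect to ABC: (4/7, 2/7, 1/7).
On side AB the C-coordinate is zero; dropping P's C-weight 1/7 and renormalizing the remaining 4/7 : 2/7 gives weights 2/3, 1/3 on A, B.
Q = (2/3)·(6, -8) + (1/3)·(-6, -2) = (2, -6).

(2, -6)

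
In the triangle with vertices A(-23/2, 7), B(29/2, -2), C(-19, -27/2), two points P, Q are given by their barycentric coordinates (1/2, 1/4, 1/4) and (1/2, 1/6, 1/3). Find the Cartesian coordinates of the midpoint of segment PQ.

(-397/48, -41/48)

Barycentric coordinates of the midpoint are the average: (1/2, 5/24, 7/24).
Converting: (1/2)·A + (5/24)·B + (7/24)·C = (-397/48, -41/48).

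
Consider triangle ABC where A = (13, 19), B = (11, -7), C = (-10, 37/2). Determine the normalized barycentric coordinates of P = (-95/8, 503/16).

Signed area of the reference triangle: [ABC] = ½·(13·(-7−(37/2)) + 11·(37/2−19) + (-10)·(19−(-7))) = ½·(-663/2 − 11/2 − 260) = -597/2.
[PBC] = ½·((-95/8)·(-7−(37/2)) + 11·(37/2−(503/16)) + (-10)·(503/16−(-7))) = ½·(4845/16 − 2277/16 − 3075/8) = -1791/16, so the A-coordinate is (-1791/16)/(-597/2) = 3/8.
[APC] = ½·(13·(503/16−(37/2)) + (-95/8)·(37/2−19) + (-10)·(19−(503/16))) = ½·(2691/16 + 95/16 + 995/8) = 597/4, so the B-coordinate is -1/2.
[ABP] = ½·(13·(-7−(503/16)) + 11·(503/16−19) + (-95/8)·(19−(-7))) = ½·(-7995/16 + 2189/16 − 1235/4) = -5373/16, so the C-coordinate is 9/8.
Check: 3/8 − 1/2 + 9/8 = 1.

(3/8, -1/2, 9/8)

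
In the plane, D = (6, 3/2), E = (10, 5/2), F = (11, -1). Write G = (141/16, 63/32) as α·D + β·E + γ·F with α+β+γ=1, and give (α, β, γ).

Signed area of the reference triangle: [DEF] = ½·(6·(5/2−(-1)) + 10·(-1−(3/2)) + 11·(3/2−(5/2))) = ½·(21 − 25 − 11) = -15/2.
[GEF] = ½·((141/16)·(5/2−(-1)) + 10·(-1−(63/32)) + 11·(63/32−(5/2))) = ½·(987/32 − 475/16 − 187/32) = -75/32, so the D-coordinate is (-75/32)/(-15/2) = 5/16.
[DGF] = ½·(6·(63/32−(-1)) + (141/16)·(-1−(3/2)) + 11·(3/2−(63/32))) = ½·(285/16 − 705/32 − 165/32) = -75/16, so the E-coordinate is 5/8.
[DEG] = ½·(6·(5/2−(63/32)) + 10·(63/32−(3/2)) + (141/16)·(3/2−(5/2))) = ½·(51/16 + 75/16 − 141/16) = -15/32, so the F-coordinate is 1/16.

(5/16, 5/8, 1/16)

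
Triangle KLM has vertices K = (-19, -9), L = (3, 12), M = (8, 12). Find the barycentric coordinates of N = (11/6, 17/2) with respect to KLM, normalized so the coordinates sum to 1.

Signed area of the reference triangle: [KLM] = ½·((-19)·(12−12) + 3·(12−(-9)) + 8·(-9−12)) = ½·(0 + 63 − 168) = -105/2.
[NLM] = ½·((11/6)·(12−12) + 3·(12−(17/2)) + 8·(17/2−12)) = ½·(0 + 21/2 − 28) = -35/4, so the K-coordinate is (-35/4)/(-105/2) = 1/6.
[KNM] = ½·((-19)·(17/2−12) + (11/6)·(12−(-9)) + 8·(-9−(17/2))) = ½·(133/2 + 77/2 − 140) = -35/2, so the L-coordinate is 1/3.
[KLN] = ½·((-19)·(12−(17/2)) + 3·(17/2−(-9)) + (11/6)·(-9−12)) = ½·(-133/2 + 105/2 − 77/2) = -105/4, so the M-coordinate is 1/2.

(1/6, 1/3, 1/2)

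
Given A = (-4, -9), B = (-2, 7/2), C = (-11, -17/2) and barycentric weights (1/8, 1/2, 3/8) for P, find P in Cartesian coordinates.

P = (1/8)·A + (1/2)·B + (3/8)·C.
x-coordinate: (1/8)·(-4) + (1/2)·(-2) + (3/8)·(-11) = -45/8.
y-coordinate: (1/8)·(-9) + (1/2)·(7/2) + (3/8)·(-17/2) = -41/16.

(-45/8, -41/16)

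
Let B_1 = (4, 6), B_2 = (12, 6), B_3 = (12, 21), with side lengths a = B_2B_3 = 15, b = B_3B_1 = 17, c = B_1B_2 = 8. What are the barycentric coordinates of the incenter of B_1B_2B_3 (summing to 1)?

The incenter has barycentric coordinates proportional to the opposite side lengths: (15 : 17 : 8).
Normalizing by 15+17+8 = 40 gives (3/8, 17/40, 1/5).

(3/8, 17/40, 1/5)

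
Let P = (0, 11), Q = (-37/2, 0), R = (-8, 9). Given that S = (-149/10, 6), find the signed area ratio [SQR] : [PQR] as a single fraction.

[PQR] = ½·(0·(0−9) + (-37/2)·(9−11) + (-8)·(11−0)) = ½·(0 + 37 − 88) = -51/2.
[SQR] = ½·((-149/10)·(0−9) + (-37/2)·(9−6) + (-8)·(6−0)) = ½·(1341/10 − 111/2 − 48) = 153/10, so the ratio is (153/10)/(-51/2) = -3/5.

-3/5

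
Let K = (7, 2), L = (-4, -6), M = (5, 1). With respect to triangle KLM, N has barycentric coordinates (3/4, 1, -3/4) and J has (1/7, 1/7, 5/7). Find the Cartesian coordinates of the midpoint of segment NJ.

(3/4, -143/56)

Barycentric coordinates of the midpoint are the average: (25/56, 4/7, -1/56).
Converting: (25/56)·K + (4/7)·L + (-1/56)·M = (3/4, -143/56).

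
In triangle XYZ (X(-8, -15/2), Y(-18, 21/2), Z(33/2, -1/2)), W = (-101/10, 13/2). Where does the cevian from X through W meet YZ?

(-31/3, 145/18)

Barycentric coordinates of W with respect to XYZ: (1/10, 7/10, 1/5).
On side YZ the X-coordinate is zero; dropping W's X-weight 1/10 and renormalizing the remaining 7/10 : 1/5 gives weights 7/9, 2/9 on Y, Z.
V = (7/9)·(-18, 21/2) + (2/9)·(33/2, -1/2) = (-31/3, 145/18).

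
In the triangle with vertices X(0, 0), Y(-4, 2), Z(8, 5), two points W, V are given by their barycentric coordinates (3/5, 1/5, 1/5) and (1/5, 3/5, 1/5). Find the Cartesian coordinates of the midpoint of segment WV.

Barycentric coordinates of the midpoint are the average: (2/5, 2/5, 1/5).
Converting: (2/5)·X + (2/5)·Y + (1/5)·Z = (0, 9/5).

(0, 9/5)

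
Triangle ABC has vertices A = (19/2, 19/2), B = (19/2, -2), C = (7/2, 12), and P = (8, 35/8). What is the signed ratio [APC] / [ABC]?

[ABC] = ½·((19/2)·(-2−12) + (19/2)·(12−(19/2)) + (7/2)·(19/2−(-2))) = ½·(-133 + 95/4 + 161/4) = -69/2.
[APC] = ½·((19/2)·(35/8−12) + 8·(12−(19/2)) + (7/2)·(19/2−(35/8))) = ½·(-1159/16 + 20 + 287/16) = -69/4, so the ratio is (-69/4)/(-69/2) = 1/2.

1/2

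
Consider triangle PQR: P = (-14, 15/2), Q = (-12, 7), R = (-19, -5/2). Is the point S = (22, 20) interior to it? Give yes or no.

no

Barycentric coordinates of S: (-464/45, 119/9, -86/45).
The three coordinates are negative, positive, negative; a point is interior exactly when all three are positive.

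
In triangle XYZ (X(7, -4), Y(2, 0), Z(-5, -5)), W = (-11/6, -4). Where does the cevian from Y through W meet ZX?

(-13/5, -24/5)

Barycentric coordinates of W with respect to XYZ: (1/6, 1/6, 2/3).
On side ZX the Y-coordinate is zero; dropping W's Y-weight 1/6 and renormalizing the remaining 2/3 : 1/6 gives weights 4/5, 1/5 on Z, X.
V = (4/5)·(-5, -5) + (1/5)·(7, -4) = (-13/5, -24/5).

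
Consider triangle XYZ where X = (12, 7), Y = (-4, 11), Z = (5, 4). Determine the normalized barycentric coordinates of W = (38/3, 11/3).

(2/3, -1/3, 2/3)

Signed area of the reference triangle: [XYZ] = ½·(12·(11−4) + (-4)·(4−7) + 5·(7−11)) = ½·(84 + 12 − 20) = 38.
[WYZ] = ½·((38/3)·(11−4) + (-4)·(4−(11/3)) + 5·(11/3−11)) = ½·(266/3 − 4/3 − 110/3) = 76/3, so the X-coordinate is (76/3)/38 = 2/3.
[XWZ] = ½·(12·(11/3−4) + (38/3)·(4−7) + 5·(7−(11/3))) = ½·(-4 − 38 + 50/3) = -38/3, so the Y-coordinate is -1/3.
[XYW] = ½·(12·(11−(11/3)) + (-4)·(11/3−7) + (38/3)·(7−11)) = ½·(88 + 40/3 − 152/3) = 76/3, so the Z-coordinate is 2/3.
Check: 2/3 − 1/3 + 2/3 = 1.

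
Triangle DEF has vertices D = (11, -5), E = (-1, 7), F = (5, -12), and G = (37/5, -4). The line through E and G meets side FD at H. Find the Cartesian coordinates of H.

Barycentric coordinates of G with respect to DEF: (3/5, 1/5, 1/5).
On side FD the E-coordinate is zero; dropping G's E-weight 1/5 and renormalizing the remaining 1/5 : 3/5 gives weights 1/4, 3/4 on F, D.
H = (1/4)·(5, -12) + (3/4)·(11, -5) = (19/2, -27/4).

(19/2, -27/4)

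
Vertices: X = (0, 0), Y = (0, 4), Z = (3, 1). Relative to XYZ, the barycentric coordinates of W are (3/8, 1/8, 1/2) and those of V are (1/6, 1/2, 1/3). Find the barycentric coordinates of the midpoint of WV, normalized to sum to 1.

(13/48, 5/16, 5/12)

Since both coordinate triples sum to 1, the midpoint's barycentrics are the componentwise average.
(3/8+1/6)/2 = 13/48; similarly 5/16 and 5/12.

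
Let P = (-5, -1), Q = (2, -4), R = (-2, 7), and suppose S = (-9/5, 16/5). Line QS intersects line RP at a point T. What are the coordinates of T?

Barycentric coordinates of S with respect to PQR: (1/5, 1/5, 3/5).
On side RP the Q-coordinate is zero; dropping S's Q-weight 1/5 and renormalizing the remaining 3/5 : 1/5 gives weights 3/4, 1/4 on R, P.
T = (3/4)·(-2, 7) + (1/4)·(-5, -1) = (-11/4, 5).

(-11/4, 5)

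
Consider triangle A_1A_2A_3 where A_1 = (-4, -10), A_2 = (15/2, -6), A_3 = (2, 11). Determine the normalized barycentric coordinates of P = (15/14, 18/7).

(2/7, 1/7, 4/7)

Signed area of the reference triangle: [A_1A_2A_3] = ½·((-4)·(-6−11) + (15/2)·(11−(-10)) + 2·(-10−(-6))) = ½·(68 + 315/2 − 8) = 435/4.
[PA_2A_3] = ½·((15/14)·(-6−11) + (15/2)·(11−(18/7)) + 2·(18/7−(-6))) = ½·(-255/14 + 885/14 + 120/7) = 435/14, so the A_1-coordinate is (435/14)/(435/4) = 2/7.
[A_1PA_3] = ½·((-4)·(18/7−11) + (15/14)·(11−(-10)) + 2·(-10−(18/7))) = ½·(236/7 + 45/2 − 176/7) = 435/28, so the A_2-coordinate is 1/7.
[A_1A_2P] = ½·((-4)·(-6−(18/7)) + (15/2)·(18/7−(-10)) + (15/14)·(-10−(-6))) = ½·(240/7 + 660/7 − 30/7) = 435/7, so the A_3-coordinate is 4/7.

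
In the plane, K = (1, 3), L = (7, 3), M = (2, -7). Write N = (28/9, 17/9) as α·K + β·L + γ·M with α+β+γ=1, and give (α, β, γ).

Signed area of the reference triangle: [KLM] = ½·(1·(3−(-7)) + 7·(-7−3) + 2·(3−3)) = ½·(10 − 70 + 0) = -30.
[NLM] = ½·((28/9)·(3−(-7)) + 7·(-7−(17/9)) + 2·(17/9−3)) = ½·(280/9 − 560/9 − 20/9) = -50/3, so the K-coordinate is (-50/3)/(-30) = 5/9.
[KNM] = ½·(1·(17/9−(-7)) + (28/9)·(-7−3) + 2·(3−(17/9))) = ½·(80/9 − 280/9 + 20/9) = -10, so the L-coordinate is 1/3.
[KLN] = ½·(1·(3−(17/9)) + 7·(17/9−3) + (28/9)·(3−3)) = ½·(10/9 − 70/9 + 0) = -10/3, so the M-coordinate is 1/9.

(5/9, 1/3, 1/9)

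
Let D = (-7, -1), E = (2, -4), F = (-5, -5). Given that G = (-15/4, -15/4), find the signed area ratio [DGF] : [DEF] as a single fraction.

[DEF] = ½·((-7)·(-4−(-5)) + 2·(-5−(-1)) + (-5)·(-1−(-4))) = ½·(-7 − 8 − 15) = -15.
[DGF] = ½·((-7)·(-15/4−(-5)) + (-15/4)·(-5−(-1)) + (-5)·(-1−(-15/4))) = ½·(-35/4 + 15 − 55/4) = -15/4, so the ratio is (-15/4)/(-15) = 1/4.

1/4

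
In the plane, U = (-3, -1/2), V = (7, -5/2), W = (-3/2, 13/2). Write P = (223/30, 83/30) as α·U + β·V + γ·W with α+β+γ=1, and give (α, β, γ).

Signed area of the reference triangle: [UVW] = ½·((-3)·(-5/2−(13/2)) + 7·(13/2−(-1/2)) + (-3/2)·(-1/2−(-5/2))) = ½·(27 + 49 − 3) = 73/2.
[PVW] = ½·((223/30)·(-5/2−(13/2)) + 7·(13/2−(83/30)) + (-3/2)·(83/30−(-5/2))) = ½·(-669/10 + 392/15 − 79/10) = -73/3, so the U-coordinate is (-73/3)/(73/2) = -2/3.
[UPW] = ½·((-3)·(83/30−(13/2)) + (223/30)·(13/2−(-1/2)) + (-3/2)·(-1/2−(83/30))) = ½·(56/5 + 1561/30 + 49/10) = 511/15, so the V-coordinate is 14/15.
[UVP] = ½·((-3)·(-5/2−(83/30)) + 7·(83/30−(-1/2)) + (223/30)·(-1/2−(-5/2))) = ½·(79/5 + 343/15 + 223/15) = 803/30, so the W-coordinate is 11/15.
Check: -2/3 + 14/15 + 11/15 = 1.

(-2/3, 14/15, 11/15)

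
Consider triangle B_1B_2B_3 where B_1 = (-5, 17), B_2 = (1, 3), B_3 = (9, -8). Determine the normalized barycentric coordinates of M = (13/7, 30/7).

(3/7, 1/7, 3/7)

Signed area of the reference triangle: [B_1B_2B_3] = ½·((-5)·(3−(-8)) + 1·(-8−17) + 9·(17−3)) = ½·(-55 − 25 + 126) = 23.
[MB_2B_3] = ½·((13/7)·(3−(-8)) + 1·(-8−(30/7)) + 9·(30/7−3)) = ½·(143/7 − 86/7 + 81/7) = 69/7, so the B_1-coordinate is (69/7)/23 = 3/7.
[B_1MB_3] = ½·((-5)·(30/7−(-8)) + (13/7)·(-8−17) + 9·(17−(30/7))) = ½·(-430/7 − 325/7 + 801/7) = 23/7, so the B_2-coordinate is 1/7.
[B_1B_2M] = ½·((-5)·(3−(30/7)) + 1·(30/7−17) + (13/7)·(17−3)) = ½·(45/7 − 89/7 + 26) = 69/7, so the B_3-coordinate is 3/7.
Check: 3/7 + 1/7 + 3/7 = 1.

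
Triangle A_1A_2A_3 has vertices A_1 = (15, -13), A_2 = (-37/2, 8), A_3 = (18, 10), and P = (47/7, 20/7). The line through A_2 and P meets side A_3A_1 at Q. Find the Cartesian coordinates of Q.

(84/5, 4/5)

Barycentric coordinates of P with respect to A_1A_2A_3: (2/7, 2/7, 3/7).
On side A_3A_1 the A_2-coordinate is zero; dropping P's A_2-weight 2/7 and renormalizing the remaining 3/7 : 2/7 gives weights 3/5, 2/5 on A_3, A_1.
Q = (3/5)·(18, 10) + (2/5)·(15, -13) = (84/5, 4/5).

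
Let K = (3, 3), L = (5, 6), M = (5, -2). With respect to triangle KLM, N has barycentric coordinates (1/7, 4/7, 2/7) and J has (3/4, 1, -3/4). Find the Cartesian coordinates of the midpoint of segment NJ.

Barycentric coordinates of the midpoint are the average: (25/56, 11/14, -13/56).
Converting: (25/56)·K + (11/14)·L + (-13/56)·M = (115/28, 365/56).

(115/28, 365/56)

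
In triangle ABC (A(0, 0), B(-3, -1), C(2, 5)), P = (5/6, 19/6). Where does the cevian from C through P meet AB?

Barycentric coordinates of P with respect to ABC: (1/6, 1/6, 2/3).
On side AB the C-coordinate is zero; dropping P's C-weight 2/3 and renormalizing the remaining 1/6 : 1/6 gives weights 1/2, 1/2 on A, B.
Q = (1/2)·(0, 0) + (1/2)·(-3, -1) = (-3/2, -1/2).

(-3/2, -1/2)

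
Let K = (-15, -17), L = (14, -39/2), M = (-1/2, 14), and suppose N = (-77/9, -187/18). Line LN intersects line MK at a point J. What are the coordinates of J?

(-91/8, -37/4)

Barycentric coordinates of N with respect to KLM: (2/3, 1/9, 2/9).
On side MK the L-coordinate is zero; dropping N's L-weight 1/9 and renormalizing the remaining 2/9 : 2/3 gives weights 1/4, 3/4 on M, K.
J = (1/4)·(-1/2, 14) + (3/4)·(-15, -17) = (-91/8, -37/4).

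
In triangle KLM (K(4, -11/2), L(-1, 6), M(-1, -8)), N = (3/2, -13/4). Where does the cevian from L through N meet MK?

(7/3, -19/3)

Barycentric coordinates of N with respect to KLM: (1/2, 1/4, 1/4).
On side MK the L-coordinate is zero; dropping N's L-weight 1/4 and renormalizing the remaining 1/4 : 1/2 gives weights 1/3, 2/3 on M, K.
J = (1/3)·(-1, -8) + (2/3)·(4, -11/2) = (7/3, -19/3).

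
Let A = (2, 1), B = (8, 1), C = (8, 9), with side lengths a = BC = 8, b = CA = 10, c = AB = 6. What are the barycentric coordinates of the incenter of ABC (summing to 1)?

The incenter has barycentric coordinates proportional to the opposite side lengths: (8 : 10 : 6).
Normalizing by 8+10+6 = 24 gives (1/3, 5/12, 1/4).

(1/3, 5/12, 1/4)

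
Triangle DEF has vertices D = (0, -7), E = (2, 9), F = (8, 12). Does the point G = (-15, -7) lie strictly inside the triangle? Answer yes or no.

Barycentric coordinates of G: (1/2, 19/6, -8/3).
The three coordinates are positive, positive, negative; a point is interior exactly when all three are positive.

no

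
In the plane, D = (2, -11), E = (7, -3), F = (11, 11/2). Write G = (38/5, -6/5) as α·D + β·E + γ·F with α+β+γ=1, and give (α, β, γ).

(1/5, 2/5, 2/5)

Signed area of the reference triangle: [DEF] = ½·(2·(-3−(11/2)) + 7·(11/2−(-11)) + 11·(-11−(-3))) = ½·(-17 + 231/2 − 88) = 21/4.
[GEF] = ½·((38/5)·(-3−(11/2)) + 7·(11/2−(-6/5)) + 11·(-6/5−(-3))) = ½·(-323/5 + 469/10 + 99/5) = 21/20, so the D-coordinate is (21/20)/(21/4) = 1/5.
[DGF] = ½·(2·(-6/5−(11/2)) + (38/5)·(11/2−(-11)) + 11·(-11−(-6/5))) = ½·(-67/5 + 627/5 − 539/5) = 21/10, so the E-coordinate is 2/5.
[DEG] = ½·(2·(-3−(-6/5)) + 7·(-6/5−(-11)) + (38/5)·(-11−(-3))) = ½·(-18/5 + 343/5 − 304/5) = 21/10, so the F-coordinate is 2/5.
Check: 1/5 + 2/5 + 2/5 = 1.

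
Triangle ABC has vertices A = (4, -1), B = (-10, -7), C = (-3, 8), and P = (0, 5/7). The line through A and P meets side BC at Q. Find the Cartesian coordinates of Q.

(-16/3, 3)

Barycentric coordinates of P with respect to ABC: (4/7, 1/7, 2/7).
On side BC the A-coordinate is zero; dropping P's A-weight 4/7 and renormalizing the remaining 1/7 : 2/7 gives weights 1/3, 2/3 on B, C.
Q = (1/3)·(-10, -7) + (2/3)·(-3, 8) = (-16/3, 3).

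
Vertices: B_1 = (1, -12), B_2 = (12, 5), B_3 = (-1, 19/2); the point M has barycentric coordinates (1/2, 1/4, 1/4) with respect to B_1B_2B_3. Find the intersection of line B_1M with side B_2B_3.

(11/2, 29/4)

Line B_1M meets B_2B_3 where the B_1-coordinate vanishes; zeroing M's B_1-weight and renormalizing leaves B_2, B_3-weights 1/4 : 1/4 → (1/2, 1/2).
So N = (1/2)·B_2 + (1/2)·B_3 = (11/2, 29/4).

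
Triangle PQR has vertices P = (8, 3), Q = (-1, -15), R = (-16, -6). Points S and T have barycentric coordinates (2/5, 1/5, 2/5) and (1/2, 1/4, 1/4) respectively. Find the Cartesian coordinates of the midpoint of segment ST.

(-73/40, -159/40)

Barycentric coordinates of the midpoint are the average: (9/20, 9/40, 13/40).
Converting: (9/20)·P + (9/40)·Q + (13/40)·R = (-73/40, -159/40).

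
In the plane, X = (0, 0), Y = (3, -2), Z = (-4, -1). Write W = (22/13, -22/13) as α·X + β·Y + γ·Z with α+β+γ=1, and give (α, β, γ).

(1/13, 10/13, 2/13)

Signed area of the reference triangle: [XYZ] = ½·(0·(-2−(-1)) + 3·(-1−0) + (-4)·(0−(-2))) = ½·(0 − 3 − 8) = -11/2.
[WYZ] = ½·((22/13)·(-2−(-1)) + 3·(-1−(-22/13)) + (-4)·(-22/13−(-2))) = ½·(-22/13 + 27/13 − 16/13) = -11/26, so the X-coordinate is (-11/26)/(-11/2) = 1/13.
[XWZ] = ½·(0·(-22/13−(-1)) + (22/13)·(-1−0) + (-4)·(0−(-22/13))) = ½·(0 − 22/13 − 88/13) = -55/13, so the Y-coordinate is 10/13.
[XYW] = ½·(0·(-2−(-22/13)) + 3·(-22/13−0) + (22/13)·(0−(-2))) = ½·(0 − 66/13 + 44/13) = -11/13, so the Z-coordinate is 2/13.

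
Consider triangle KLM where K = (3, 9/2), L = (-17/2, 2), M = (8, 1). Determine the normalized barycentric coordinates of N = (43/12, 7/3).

(1/3, 1/6, 1/2)

Signed area of the reference triangle: [KLM] = ½·(3·(2−1) + (-17/2)·(1−(9/2)) + 8·(9/2−2)) = ½·(3 + 119/4 + 20) = 211/8.
[NLM] = ½·((43/12)·(2−1) + (-17/2)·(1−(7/3)) + 8·(7/3−2)) = ½·(43/12 + 34/3 + 8/3) = 211/24, so the K-coordinate is (211/24)/(211/8) = 1/3.
[KNM] = ½·(3·(7/3−1) + (43/12)·(1−(9/2)) + 8·(9/2−(7/3))) = ½·(4 − 301/24 + 52/3) = 211/48, so the L-coordinate is 1/6.
[KLN] = ½·(3·(2−(7/3)) + (-17/2)·(7/3−(9/2)) + (43/12)·(9/2−2)) = ½·(-1 + 221/12 + 215/24) = 211/16, so the M-coordinate is 1/2.
Check: 1/3 + 1/6 + 1/2 = 1.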